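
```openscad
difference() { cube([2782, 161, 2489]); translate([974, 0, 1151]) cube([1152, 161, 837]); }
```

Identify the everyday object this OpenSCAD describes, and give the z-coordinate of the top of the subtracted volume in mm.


A wall with a window opening. The window head height is 1988 mm.

A wall with a rectangular opening subtracted — a window. Sill at z = 1151, opening 837 mm tall, so the head is at 1151 + 837 = 1988 mm.


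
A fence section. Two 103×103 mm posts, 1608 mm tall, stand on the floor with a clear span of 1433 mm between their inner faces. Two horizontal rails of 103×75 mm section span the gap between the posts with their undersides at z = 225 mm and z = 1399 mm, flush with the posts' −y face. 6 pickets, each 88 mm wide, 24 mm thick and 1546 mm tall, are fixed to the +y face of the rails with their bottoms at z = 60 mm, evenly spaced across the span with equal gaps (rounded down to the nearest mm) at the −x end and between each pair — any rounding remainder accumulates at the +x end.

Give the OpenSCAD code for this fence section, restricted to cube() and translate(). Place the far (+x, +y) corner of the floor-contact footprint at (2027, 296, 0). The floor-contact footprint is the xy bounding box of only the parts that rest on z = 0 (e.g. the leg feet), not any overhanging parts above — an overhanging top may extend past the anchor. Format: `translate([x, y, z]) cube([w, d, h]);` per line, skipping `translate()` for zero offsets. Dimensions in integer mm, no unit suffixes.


translate([388, 193, 0]) cube([103, 103, 1608]);
translate([1924, 193, 0]) cube([103, 103, 1608]);
translate([491, 193, 225]) cube([1433, 103, 75]);
translate([491, 193, 1399]) cube([1433, 103, 75]);
translate([620, 296, 60]) cube([88, 24, 1546]);
translate([837, 296, 60]) cube([88, 24, 1546]);
translate([1054, 296, 60]) cube([88, 24, 1546]);
translate([1271, 296, 60]) cube([88, 24, 1546]);
translate([1488, 296, 60]) cube([88, 24, 1546]);
translate([1705, 296, 60]) cube([88, 24, 1546]);


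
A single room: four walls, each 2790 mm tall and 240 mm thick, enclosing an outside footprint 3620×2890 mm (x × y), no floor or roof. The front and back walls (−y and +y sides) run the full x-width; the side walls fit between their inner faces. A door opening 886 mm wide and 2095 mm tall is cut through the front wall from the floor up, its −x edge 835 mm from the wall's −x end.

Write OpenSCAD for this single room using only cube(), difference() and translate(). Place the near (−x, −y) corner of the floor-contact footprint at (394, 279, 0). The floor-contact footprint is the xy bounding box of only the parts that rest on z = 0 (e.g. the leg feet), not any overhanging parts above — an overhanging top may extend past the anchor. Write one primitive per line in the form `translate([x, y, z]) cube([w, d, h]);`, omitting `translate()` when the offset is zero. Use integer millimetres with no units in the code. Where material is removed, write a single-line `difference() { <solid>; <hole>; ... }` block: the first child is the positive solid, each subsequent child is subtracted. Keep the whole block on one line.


difference() { translate([394, 279, 0]) cube([3620, 240, 2790]); translate([1229, 279, 0]) cube([886, 240, 2095]); }
translate([394, 2929, 0]) cube([3620, 240, 2790]);
translate([394, 519, 0]) cube([240, 2410, 2790]);
translate([3774, 519, 0]) cube([240, 2410, 2790]);


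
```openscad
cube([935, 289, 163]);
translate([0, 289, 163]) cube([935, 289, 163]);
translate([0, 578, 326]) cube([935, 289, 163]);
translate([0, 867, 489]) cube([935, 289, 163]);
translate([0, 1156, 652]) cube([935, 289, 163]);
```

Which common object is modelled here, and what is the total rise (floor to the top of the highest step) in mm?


A staircase. The total rise is 815 mm.

5 identical blocks, each offset up and back from the previous — a staircase. Each step is 163 mm tall and there are 5 of them, so the total rise is 5 × 163 = 815 mm.


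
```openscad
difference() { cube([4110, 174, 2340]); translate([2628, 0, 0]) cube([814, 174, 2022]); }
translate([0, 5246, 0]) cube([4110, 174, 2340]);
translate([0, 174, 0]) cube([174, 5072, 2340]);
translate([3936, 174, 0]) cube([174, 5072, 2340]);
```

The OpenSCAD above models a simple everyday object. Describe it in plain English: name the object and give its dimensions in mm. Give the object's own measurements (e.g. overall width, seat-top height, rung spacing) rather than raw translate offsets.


A single room: four walls, each 2340 mm tall and 174 mm thick, enclosing an outside footprint 4110×5420 mm (x × y), no floor or roof. The front and back walls (−y and +y sides) run the full x-width; the side walls fit between their inner faces. A door opening 814 mm wide and 2022 mm tall is cut through the front wall from the floor up, its −x edge 2628 mm from the wall's −x end.


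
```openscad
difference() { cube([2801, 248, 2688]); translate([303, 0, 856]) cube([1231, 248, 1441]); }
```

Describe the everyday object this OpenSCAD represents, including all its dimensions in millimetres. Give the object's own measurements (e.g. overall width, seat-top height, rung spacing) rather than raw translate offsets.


A wall 2801 mm long (x), 248 mm thick (y), 2688 mm tall, with a rectangular window opening cut through it. The opening is 1231 mm wide and 1441 mm tall; its sill is at z = 856 mm and its near (−x) edge is 303 mm from the wall's −x end. The opening passes through the full wall thickness.


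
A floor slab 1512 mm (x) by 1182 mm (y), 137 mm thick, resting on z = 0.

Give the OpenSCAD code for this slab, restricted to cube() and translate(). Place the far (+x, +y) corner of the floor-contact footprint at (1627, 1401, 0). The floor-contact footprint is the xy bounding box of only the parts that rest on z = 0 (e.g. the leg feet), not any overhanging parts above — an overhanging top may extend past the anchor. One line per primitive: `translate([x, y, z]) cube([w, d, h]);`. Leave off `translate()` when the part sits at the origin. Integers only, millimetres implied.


translate([115, 219, 0]) cube([1512, 1182, 137]);


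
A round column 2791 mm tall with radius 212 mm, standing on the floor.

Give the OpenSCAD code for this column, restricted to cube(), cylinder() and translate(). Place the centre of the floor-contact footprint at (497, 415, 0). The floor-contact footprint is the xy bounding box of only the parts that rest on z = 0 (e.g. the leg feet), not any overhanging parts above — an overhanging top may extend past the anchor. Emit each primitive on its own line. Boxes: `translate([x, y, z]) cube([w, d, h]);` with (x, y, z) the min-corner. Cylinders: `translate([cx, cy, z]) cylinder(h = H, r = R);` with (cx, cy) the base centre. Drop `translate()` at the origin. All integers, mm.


translate([497, 415, 0]) cylinder(h = 2791, r = 212);


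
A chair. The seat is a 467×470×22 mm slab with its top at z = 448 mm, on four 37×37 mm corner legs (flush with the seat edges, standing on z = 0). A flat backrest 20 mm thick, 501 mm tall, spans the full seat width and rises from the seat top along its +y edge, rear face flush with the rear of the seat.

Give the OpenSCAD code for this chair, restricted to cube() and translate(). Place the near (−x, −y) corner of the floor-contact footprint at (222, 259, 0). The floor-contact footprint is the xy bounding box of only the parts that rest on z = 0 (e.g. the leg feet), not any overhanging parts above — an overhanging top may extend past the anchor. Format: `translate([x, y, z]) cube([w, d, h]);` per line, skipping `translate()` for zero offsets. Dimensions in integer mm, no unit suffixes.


translate([222, 259, 426]) cube([467, 470, 22]);
translate([222, 259, 0]) cube([37, 37, 426]);
translate([652, 259, 0]) cube([37, 37, 426]);
translate([222, 692, 0]) cube([37, 37, 426]);
translate([652, 692, 0]) cube([37, 37, 426]);
translate([222, 709, 448]) cube([467, 20, 501]);


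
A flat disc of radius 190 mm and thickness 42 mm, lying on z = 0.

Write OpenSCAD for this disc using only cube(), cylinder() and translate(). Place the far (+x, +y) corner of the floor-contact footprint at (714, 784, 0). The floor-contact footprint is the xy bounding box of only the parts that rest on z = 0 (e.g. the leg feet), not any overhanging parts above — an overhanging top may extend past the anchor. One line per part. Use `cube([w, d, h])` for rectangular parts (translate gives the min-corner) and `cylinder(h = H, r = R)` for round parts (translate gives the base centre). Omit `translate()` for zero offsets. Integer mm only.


translate([524, 594, 0]) cylinder(h = 42, r = 190);


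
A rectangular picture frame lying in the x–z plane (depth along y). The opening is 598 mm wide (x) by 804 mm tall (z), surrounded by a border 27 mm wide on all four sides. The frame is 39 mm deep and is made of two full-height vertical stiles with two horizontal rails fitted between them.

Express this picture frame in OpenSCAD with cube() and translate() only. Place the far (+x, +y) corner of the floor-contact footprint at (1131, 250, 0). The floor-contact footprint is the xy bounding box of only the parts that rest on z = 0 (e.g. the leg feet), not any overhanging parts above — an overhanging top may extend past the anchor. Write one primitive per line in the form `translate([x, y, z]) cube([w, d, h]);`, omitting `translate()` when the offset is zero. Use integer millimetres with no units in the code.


translate([479, 211, 0]) cube([27, 39, 858]);
translate([1104, 211, 0]) cube([27, 39, 858]);
translate([506, 211, 0]) cube([598, 39, 27]);
translate([506, 211, 831]) cube([598, 39, 27]);


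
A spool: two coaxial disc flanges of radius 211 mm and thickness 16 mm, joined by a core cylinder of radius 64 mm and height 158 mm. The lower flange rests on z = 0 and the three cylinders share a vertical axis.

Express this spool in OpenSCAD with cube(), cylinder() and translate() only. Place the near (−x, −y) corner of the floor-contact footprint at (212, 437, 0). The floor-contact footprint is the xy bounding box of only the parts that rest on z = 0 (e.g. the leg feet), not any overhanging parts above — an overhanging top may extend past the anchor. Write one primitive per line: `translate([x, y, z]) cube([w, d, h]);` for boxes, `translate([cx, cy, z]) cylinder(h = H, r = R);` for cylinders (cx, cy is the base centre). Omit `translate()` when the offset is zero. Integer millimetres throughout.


translate([423, 648, 0]) cylinder(h = 16, r = 211);
translate([423, 648, 16]) cylinder(h = 158, r = 64);
translate([423, 648, 174]) cylinder(h = 16, r = 211);


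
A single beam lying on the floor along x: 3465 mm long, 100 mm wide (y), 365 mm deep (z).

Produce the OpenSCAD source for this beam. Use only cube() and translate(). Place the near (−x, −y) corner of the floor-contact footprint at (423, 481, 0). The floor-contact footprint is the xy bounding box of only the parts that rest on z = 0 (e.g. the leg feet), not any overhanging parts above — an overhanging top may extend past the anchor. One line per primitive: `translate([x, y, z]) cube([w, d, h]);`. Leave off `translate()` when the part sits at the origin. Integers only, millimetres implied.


translate([423, 481, 0]) cube([3465, 100, 365]);


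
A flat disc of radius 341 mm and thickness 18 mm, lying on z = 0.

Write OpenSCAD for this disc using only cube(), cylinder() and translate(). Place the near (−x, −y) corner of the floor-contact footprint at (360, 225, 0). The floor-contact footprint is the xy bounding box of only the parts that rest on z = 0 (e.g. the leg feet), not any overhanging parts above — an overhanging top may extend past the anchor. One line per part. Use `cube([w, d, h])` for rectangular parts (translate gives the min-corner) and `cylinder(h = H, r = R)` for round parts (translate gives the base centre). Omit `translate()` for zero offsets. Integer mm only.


translate([701, 566, 0]) cylinder(h = 18, r = 341);


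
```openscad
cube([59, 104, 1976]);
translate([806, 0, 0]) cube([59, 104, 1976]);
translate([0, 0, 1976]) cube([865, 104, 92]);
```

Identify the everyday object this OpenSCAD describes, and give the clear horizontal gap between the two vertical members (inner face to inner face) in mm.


A door frame. The clear opening width is 747 mm.

Two 1976 mm tall posts with a header on top — a door frame. The left jamb is 59 mm wide at x = 0; the right jamb starts at x = 806. The clear opening is 806 − 59 = 747 mm.


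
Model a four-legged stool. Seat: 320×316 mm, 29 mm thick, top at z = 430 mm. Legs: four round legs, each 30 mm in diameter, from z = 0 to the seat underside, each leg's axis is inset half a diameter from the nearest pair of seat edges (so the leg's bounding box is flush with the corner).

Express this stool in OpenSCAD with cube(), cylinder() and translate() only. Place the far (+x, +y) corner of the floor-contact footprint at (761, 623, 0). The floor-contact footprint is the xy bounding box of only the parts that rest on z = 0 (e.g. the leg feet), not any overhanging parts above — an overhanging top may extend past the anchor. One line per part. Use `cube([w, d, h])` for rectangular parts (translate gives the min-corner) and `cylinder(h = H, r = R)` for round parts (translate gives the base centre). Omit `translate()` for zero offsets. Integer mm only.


translate([441, 307, 401]) cube([320, 316, 29]);
translate([456, 322, 0]) cylinder(h = 401, r = 15);
translate([746, 322, 0]) cylinder(h = 401, r = 15);
translate([456, 608, 0]) cylinder(h = 401, r = 15);
translate([746, 608, 0]) cylinder(h = 401, r = 15);


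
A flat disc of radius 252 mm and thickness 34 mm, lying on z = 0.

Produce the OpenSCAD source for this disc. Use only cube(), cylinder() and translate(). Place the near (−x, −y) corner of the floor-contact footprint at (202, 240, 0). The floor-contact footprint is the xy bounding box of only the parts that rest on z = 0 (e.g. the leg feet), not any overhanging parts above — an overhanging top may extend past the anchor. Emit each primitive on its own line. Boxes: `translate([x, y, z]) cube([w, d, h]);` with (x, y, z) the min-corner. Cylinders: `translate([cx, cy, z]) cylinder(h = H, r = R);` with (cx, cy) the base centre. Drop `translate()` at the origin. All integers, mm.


translate([454, 492, 0]) cylinder(h = 34, r = 252);


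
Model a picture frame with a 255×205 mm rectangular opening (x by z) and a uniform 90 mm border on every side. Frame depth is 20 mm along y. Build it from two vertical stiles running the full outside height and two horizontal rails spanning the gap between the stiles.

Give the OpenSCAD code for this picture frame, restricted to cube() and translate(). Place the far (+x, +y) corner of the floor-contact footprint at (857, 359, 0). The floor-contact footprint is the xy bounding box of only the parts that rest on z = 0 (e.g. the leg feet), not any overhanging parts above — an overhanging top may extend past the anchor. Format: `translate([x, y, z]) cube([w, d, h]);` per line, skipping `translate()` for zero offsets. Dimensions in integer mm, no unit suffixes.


translate([422, 339, 0]) cube([90, 20, 385]);
translate([767, 339, 0]) cube([90, 20, 385]);
translate([512, 339, 0]) cube([255, 20, 90]);
translate([512, 339, 295]) cube([255, 20, 90]);


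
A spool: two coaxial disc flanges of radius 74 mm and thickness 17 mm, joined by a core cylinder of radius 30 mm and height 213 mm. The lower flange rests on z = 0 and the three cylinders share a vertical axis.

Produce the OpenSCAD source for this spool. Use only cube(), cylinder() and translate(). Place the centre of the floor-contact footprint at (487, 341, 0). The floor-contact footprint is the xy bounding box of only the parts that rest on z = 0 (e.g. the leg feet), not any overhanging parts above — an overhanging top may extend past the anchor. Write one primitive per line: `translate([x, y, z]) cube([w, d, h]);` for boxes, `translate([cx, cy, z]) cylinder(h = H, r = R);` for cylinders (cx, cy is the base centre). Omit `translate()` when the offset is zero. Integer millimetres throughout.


translate([487, 341, 0]) cylinder(h = 17, r = 74);
translate([487, 341, 17]) cylinder(h = 213, r = 30);
translate([487, 341, 230]) cylinder(h = 17, r = 74);


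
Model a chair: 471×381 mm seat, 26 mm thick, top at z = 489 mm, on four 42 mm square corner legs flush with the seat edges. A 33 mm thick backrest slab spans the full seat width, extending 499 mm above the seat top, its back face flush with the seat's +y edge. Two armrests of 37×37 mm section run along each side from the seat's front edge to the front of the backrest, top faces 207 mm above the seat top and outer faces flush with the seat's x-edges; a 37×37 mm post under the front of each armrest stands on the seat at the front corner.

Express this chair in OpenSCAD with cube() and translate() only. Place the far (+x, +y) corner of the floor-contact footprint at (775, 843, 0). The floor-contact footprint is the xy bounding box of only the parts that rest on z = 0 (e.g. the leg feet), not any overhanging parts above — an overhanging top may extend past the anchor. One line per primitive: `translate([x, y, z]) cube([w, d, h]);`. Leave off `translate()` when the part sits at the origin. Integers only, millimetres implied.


translate([304, 462, 463]) cube([471, 381, 26]);
translate([304, 462, 0]) cube([42, 42, 463]);
translate([733, 462, 0]) cube([42, 42, 463]);
translate([304, 801, 0]) cube([42, 42, 463]);
translate([733, 801, 0]) cube([42, 42, 463]);
translate([304, 810, 489]) cube([471, 33, 499]);
translate([304, 462, 659]) cube([37, 348, 37]);
translate([738, 462, 659]) cube([37, 348, 37]);
translate([304, 462, 489]) cube([37, 37, 170]);
translate([738, 462, 489]) cube([37, 37, 170]);


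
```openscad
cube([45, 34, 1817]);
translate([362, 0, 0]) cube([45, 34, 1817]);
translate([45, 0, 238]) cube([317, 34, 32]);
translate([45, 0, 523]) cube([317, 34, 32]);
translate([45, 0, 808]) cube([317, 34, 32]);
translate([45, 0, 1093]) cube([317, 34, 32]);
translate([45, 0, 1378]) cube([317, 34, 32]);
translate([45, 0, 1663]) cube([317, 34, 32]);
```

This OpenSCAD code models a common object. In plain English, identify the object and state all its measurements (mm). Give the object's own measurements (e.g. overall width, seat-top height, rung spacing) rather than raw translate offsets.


A straight ladder. Two 45×34 mm vertical rails, 1817 mm tall, stand 407 mm apart (outside-to-outside) with their front faces coplanar on the −y side. 6 rungs, each 34 mm deep and 32 mm tall, span between the inner faces of the rails, front faces flush with the rails. The lowest rung's underside is at z = 238 mm and rungs are spaced 285 mm apart (underside to underside).


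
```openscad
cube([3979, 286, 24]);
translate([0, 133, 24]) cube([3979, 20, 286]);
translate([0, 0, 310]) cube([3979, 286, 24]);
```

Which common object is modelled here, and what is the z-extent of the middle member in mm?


An I-beam. The web height is 286 mm.

Two wide flanges with a thin centred web — an I-beam. Overall 334 mm minus two 24 mm flanges gives a web of 334 − 2·24 = 286 mm.


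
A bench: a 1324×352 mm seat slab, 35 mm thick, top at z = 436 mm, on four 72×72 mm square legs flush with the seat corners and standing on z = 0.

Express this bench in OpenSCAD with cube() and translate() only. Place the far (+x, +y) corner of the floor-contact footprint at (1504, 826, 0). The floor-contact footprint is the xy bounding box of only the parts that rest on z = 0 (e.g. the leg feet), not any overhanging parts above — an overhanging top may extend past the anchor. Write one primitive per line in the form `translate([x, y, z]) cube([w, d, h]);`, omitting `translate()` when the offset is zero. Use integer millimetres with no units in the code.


// leg_h = 436 − 35 = 401
translate([180, 474, 401]) cube([1324, 352, 35]);
translate([180, 474, 0]) cube([72, 72, 401]);
translate([180, 754, 0]) cube([72, 72, 401]);
translate([1432, 474, 0]) cube([72, 72, 401]);
translate([1432, 754, 0]) cube([72, 72, 401]);


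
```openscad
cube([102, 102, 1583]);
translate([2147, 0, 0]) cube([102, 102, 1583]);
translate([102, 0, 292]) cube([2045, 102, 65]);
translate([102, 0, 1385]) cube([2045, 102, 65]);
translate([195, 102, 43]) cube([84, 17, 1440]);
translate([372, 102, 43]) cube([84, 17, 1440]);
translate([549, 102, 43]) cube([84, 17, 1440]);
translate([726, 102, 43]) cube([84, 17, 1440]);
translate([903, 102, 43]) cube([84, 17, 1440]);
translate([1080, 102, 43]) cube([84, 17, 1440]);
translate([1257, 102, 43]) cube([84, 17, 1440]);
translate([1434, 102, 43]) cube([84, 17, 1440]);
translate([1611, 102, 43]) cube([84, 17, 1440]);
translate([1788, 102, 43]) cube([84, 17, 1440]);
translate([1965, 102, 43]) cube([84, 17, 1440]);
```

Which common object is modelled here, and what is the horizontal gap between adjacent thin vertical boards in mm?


A fence section. The picket gap is 93 mm.

Two posts, two rails, 11 pickets — a fence section. Span 2045 mm holds 11 pickets of 84 mm with 12 equal gaps: ⌊(2045 − 11·84) / 12⌋ = 93 mm.


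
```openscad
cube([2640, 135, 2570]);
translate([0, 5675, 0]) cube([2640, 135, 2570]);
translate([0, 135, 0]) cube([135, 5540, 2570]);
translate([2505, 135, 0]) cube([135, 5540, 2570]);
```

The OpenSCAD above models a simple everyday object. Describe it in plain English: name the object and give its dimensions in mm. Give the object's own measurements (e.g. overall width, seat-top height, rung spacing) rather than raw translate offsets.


The wall frame of a small rectangular building: four walls, each 2570 mm tall and 135 mm thick, enclosing a footprint 2640 mm (x) by 5810 mm (y) outside-to-outside, with no floor or roof. The front and back walls (the −y and +y sides) span the full width; the two side walls fit between them.


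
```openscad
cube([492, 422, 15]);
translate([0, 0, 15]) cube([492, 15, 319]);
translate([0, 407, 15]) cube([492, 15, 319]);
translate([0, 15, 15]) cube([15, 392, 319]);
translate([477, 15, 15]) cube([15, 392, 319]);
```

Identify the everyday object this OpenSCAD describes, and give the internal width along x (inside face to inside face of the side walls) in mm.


An open box. The internal width is 462 mm.

A 492×422 base slab with four walls standing on it — an open box. The base is 492 mm wide and the walls are 15 mm thick, so the internal width is 492 − 2 × 15 = 462 mm.


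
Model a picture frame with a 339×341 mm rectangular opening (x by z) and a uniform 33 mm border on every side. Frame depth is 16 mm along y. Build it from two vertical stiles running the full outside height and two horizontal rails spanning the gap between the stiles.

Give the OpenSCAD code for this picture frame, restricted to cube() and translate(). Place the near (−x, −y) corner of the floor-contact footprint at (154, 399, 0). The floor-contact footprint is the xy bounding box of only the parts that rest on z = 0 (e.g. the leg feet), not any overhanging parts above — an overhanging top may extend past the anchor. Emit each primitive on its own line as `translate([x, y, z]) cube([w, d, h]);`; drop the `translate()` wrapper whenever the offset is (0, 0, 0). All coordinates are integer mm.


translate([154, 399, 0]) cube([33, 16, 407]);
translate([526, 399, 0]) cube([33, 16, 407]);
translate([187, 399, 0]) cube([339, 16, 33]);
translate([187, 399, 374]) cube([339, 16, 33]);


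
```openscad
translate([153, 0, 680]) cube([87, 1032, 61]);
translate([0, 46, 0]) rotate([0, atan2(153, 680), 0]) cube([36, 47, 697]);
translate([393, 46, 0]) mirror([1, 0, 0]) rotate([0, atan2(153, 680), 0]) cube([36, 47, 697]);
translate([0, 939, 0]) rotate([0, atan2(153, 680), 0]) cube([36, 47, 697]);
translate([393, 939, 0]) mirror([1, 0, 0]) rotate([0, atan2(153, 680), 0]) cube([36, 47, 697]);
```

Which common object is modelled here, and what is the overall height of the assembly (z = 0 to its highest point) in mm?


A sawhorse. The overall height is 741 mm.

A beam across two mirrored pairs of raked legs — a sawhorse. The beam's underside is at z = 680 (matching the legs' vertical rise in atan2(153, 680)) and the beam is 61 mm tall, so its top is at 680 + 61 = 741 mm. The raked legs top out at the beam's underside, so that is the highest point.


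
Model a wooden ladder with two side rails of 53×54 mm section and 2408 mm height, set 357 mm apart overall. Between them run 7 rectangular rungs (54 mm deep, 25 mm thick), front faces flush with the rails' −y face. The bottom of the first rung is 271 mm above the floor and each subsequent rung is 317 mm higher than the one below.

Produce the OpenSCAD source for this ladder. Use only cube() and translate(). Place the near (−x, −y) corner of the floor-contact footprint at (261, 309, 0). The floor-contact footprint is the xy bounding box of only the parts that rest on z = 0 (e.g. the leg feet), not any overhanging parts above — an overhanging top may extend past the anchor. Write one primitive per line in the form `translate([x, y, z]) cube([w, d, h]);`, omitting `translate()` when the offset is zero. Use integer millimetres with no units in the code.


translate([261, 309, 0]) cube([53, 54, 2408]);
translate([565, 309, 0]) cube([53, 54, 2408]);
translate([314, 309, 271]) cube([251, 54, 25]);
translate([314, 309, 588]) cube([251, 54, 25]);
translate([314, 309, 905]) cube([251, 54, 25]);
translate([314, 309, 1222]) cube([251, 54, 25]);
translate([314, 309, 1539]) cube([251, 54, 25]);
translate([314, 309, 1856]) cube([251, 54, 25]);
translate([314, 309, 2173]) cube([251, 54, 25]);


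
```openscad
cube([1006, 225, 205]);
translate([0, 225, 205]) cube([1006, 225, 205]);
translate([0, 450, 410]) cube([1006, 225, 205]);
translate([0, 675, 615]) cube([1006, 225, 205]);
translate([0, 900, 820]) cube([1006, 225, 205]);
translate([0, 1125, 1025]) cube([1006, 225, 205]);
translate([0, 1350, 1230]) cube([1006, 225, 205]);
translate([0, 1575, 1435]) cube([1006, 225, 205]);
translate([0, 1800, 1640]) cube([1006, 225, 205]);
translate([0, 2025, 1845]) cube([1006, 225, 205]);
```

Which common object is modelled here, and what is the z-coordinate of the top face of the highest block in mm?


A staircase. The total rise is 2050 mm.

10 identical blocks, each offset up and back from the previous — a staircase. Each step is 205 mm tall and there are 10 of them, so the total rise is 10 × 205 = 2050 mm.


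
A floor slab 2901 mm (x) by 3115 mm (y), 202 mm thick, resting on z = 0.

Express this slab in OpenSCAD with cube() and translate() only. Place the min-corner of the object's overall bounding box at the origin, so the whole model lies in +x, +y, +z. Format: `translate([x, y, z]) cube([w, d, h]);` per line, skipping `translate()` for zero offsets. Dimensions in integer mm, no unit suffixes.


cube([2901, 3115, 202]);


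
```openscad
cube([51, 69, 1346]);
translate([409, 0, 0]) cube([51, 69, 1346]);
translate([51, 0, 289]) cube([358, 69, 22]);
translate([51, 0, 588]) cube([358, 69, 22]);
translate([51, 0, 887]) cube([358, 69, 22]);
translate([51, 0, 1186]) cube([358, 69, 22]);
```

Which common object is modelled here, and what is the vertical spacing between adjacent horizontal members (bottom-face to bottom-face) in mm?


A ladder. The rung spacing is 299 mm.

Two tall 51×69 posts with 4 short bars between them — a ladder. Adjacent rungs sit at z = 289 and z = 588, so the spacing is 588 − 289 = 299 mm.


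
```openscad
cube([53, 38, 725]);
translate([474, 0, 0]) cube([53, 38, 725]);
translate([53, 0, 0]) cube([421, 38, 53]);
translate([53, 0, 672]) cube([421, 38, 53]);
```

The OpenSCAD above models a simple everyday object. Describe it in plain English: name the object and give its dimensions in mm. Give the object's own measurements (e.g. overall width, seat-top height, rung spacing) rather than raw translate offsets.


A rectangular picture frame lying in the x–z plane (depth along y). The opening is 421 mm wide (x) by 619 mm tall (z), surrounded by a border 53 mm wide on all four sides. The frame is 38 mm deep and is made of two full-height vertical stiles with two horizontal rails fitted between them.


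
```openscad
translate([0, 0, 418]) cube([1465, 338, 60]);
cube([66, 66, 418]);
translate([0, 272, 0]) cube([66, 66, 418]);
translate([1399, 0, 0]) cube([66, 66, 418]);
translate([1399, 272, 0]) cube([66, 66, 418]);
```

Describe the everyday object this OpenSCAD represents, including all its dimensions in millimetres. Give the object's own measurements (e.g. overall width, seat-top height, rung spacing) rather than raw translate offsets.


A long wooden bench with a 1465 mm (x) × 338 mm (y) seat, 60 mm thick, its top surface 478 mm above the floor. Four 66 mm square legs at the seat corners, flush with the edges, run from z = 0 to the seat underside.


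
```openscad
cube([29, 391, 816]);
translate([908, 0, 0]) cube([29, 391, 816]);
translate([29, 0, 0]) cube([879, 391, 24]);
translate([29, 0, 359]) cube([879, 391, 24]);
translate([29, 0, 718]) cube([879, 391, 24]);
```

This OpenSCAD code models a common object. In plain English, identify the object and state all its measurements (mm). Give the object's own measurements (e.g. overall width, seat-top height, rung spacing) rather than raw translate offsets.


An open bookshelf. Two side panels, each 29 mm thick, 391 mm deep and 816 mm tall, stand 937 mm apart (outside-to-outside). Between them sit 3 shelves, each 24 mm thick and 391 mm deep, spanning the full gap between the sides. The bottom shelf rests on the floor (its underside at z = 0) and the clear gap between one shelf's top and the next shelf's underside is 335 mm.


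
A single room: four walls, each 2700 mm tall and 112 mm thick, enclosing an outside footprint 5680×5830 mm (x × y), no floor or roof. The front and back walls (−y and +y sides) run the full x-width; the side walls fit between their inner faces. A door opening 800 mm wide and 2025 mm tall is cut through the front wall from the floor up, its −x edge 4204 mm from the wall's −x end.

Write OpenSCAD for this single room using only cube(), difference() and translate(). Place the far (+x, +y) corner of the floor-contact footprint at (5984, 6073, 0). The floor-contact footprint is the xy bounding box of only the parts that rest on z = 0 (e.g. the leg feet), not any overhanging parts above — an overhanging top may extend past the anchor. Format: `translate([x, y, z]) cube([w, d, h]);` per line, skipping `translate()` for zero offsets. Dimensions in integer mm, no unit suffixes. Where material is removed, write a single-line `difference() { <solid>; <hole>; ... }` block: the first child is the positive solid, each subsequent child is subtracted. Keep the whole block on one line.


difference() { translate([304, 243, 0]) cube([5680, 112, 2700]); translate([4508, 243, 0]) cube([800, 112, 2025]); }
translate([304, 5961, 0]) cube([5680, 112, 2700]);
translate([304, 355, 0]) cube([112, 5606, 2700]);
translate([5872, 355, 0]) cube([112, 5606, 2700]);


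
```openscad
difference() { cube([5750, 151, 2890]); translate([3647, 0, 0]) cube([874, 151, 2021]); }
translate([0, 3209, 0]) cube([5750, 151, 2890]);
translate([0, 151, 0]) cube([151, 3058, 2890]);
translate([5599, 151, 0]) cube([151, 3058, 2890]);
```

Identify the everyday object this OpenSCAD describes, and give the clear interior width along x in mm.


A single room. The interior width is 5448 mm.

Four walls enclosing a rectangle with a door in the front wall — a room. Outside width 5750 minus two 151 mm walls gives 5448 mm.


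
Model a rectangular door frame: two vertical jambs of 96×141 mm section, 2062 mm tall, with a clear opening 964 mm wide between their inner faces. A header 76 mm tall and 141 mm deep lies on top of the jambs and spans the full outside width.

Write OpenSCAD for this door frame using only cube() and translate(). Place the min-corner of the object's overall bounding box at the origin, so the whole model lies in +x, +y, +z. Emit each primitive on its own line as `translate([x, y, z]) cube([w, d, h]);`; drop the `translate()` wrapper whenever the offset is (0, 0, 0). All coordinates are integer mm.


cube([96, 141, 2062]);
translate([1060, 0, 0]) cube([96, 141, 2062]);
translate([0, 0, 2062]) cube([1156, 141, 76]);


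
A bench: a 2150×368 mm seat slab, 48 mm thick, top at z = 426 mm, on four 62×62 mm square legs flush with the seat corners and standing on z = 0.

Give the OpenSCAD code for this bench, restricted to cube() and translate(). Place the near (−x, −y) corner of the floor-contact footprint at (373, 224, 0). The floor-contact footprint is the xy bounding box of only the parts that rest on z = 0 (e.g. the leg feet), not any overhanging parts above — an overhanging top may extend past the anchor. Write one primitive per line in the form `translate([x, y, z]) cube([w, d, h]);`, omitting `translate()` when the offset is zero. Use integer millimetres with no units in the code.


translate([373, 224, 378]) cube([2150, 368, 48]);
translate([373, 224, 0]) cube([62, 62, 378]);
translate([373, 530, 0]) cube([62, 62, 378]);
translate([2461, 224, 0]) cube([62, 62, 378]);
translate([2461, 530, 0]) cube([62, 62, 378]);


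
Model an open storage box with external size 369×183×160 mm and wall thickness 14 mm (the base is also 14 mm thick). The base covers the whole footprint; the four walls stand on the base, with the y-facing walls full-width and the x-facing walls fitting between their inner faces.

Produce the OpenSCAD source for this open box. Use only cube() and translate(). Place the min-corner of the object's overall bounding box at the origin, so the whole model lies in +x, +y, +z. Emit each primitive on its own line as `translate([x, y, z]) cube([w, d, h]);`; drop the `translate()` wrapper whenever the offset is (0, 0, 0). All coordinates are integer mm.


cube([369, 183, 14]);
translate([0, 0, 14]) cube([369, 14, 146]);
translate([0, 169, 14]) cube([369, 14, 146]);
translate([0, 14, 14]) cube([14, 155, 146]);
translate([355, 14, 14]) cube([14, 155, 146]);


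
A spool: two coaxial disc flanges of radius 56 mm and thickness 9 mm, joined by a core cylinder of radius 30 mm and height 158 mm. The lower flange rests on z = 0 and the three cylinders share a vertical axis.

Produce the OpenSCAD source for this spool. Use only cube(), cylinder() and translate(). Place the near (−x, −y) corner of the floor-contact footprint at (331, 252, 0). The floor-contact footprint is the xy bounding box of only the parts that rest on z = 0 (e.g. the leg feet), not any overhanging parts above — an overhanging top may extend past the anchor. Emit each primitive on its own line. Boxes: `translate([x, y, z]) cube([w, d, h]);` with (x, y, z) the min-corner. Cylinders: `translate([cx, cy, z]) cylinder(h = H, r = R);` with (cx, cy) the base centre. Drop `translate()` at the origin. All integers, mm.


translate([387, 308, 0]) cylinder(h = 9, r = 56);
translate([387, 308, 9]) cylinder(h = 158, r = 30);
translate([387, 308, 167]) cylinder(h = 9, r = 56);


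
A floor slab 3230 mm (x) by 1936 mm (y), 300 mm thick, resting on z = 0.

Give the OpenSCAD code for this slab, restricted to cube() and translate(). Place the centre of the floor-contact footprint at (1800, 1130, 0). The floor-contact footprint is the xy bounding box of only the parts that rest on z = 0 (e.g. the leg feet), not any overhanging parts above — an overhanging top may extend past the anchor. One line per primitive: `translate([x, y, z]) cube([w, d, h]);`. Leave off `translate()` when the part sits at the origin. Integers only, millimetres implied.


translate([185, 162, 0]) cube([3230, 1936, 300]);


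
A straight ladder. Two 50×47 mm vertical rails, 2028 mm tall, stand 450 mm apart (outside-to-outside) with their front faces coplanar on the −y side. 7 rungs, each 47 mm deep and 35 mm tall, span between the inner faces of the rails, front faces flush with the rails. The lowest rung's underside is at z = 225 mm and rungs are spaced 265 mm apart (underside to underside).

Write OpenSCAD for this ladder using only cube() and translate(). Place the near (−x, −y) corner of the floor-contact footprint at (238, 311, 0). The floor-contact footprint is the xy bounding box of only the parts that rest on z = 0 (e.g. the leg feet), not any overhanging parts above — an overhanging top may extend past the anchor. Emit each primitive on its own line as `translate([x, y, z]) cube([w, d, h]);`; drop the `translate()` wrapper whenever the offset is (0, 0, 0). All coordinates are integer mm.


// rung span = 450 - 2*50 = 350
// rung[k] z = 225 + k*265
translate([238, 311, 0]) cube([50, 47, 2028]);
translate([638, 311, 0]) cube([50, 47, 2028]);
translate([288, 311, 225]) cube([350, 47, 35]);
translate([288, 311, 490]) cube([350, 47, 35]);
translate([288, 311, 755]) cube([350, 47, 35]);
translate([288, 311, 1020]) cube([350, 47, 35]);
translate([288, 311, 1285]) cube([350, 47, 35]);
translate([288, 311, 1550]) cube([350, 47, 35]);
translate([288, 311, 1815]) cube([350, 47, 35]);


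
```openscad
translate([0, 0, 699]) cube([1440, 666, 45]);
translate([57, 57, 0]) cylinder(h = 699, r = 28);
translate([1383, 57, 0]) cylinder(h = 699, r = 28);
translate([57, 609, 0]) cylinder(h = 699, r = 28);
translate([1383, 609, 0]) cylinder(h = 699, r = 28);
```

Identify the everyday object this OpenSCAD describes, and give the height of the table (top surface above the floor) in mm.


A table. The table height is 744 mm.

A 1440×666×45 slab sits at z = 699 on four Ø56 mm round legs — a table. The top surface is at 699 + 45 = 744 mm.


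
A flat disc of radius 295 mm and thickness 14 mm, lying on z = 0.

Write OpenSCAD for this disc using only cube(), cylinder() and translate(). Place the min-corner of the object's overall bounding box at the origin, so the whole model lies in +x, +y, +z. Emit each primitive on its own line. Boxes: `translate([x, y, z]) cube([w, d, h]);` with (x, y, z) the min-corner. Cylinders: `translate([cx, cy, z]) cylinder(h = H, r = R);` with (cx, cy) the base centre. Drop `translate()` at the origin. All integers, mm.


translate([295, 295, 0]) cylinder(h = 14, r = 295);


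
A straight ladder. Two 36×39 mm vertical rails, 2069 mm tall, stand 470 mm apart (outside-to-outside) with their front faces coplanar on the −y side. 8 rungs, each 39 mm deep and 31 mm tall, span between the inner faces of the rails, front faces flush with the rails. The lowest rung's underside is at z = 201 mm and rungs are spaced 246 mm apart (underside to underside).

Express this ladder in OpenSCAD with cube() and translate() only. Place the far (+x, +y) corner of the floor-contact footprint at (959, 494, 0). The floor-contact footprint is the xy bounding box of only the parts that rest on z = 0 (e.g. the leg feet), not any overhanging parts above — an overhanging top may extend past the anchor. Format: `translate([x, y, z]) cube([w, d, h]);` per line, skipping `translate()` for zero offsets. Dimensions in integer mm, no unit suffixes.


// rung span = 470 - 2*36 = 398
// rung[k] z = 201 + k*246
translate([489, 455, 0]) cube([36, 39, 2069]);
translate([923, 455, 0]) cube([36, 39, 2069]);
translate([525, 455, 201]) cube([398, 39, 31]);
translate([525, 455, 447]) cube([398, 39, 31]);
translate([525, 455, 693]) cube([398, 39, 31]);
translate([525, 455, 939]) cube([398, 39, 31]);
translate([525, 455, 1185]) cube([398, 39, 31]);
translate([525, 455, 1431]) cube([398, 39, 31]);
translate([525, 455, 1677]) cube([398, 39, 31]);
translate([525, 455, 1923]) cube([398, 39, 31]);


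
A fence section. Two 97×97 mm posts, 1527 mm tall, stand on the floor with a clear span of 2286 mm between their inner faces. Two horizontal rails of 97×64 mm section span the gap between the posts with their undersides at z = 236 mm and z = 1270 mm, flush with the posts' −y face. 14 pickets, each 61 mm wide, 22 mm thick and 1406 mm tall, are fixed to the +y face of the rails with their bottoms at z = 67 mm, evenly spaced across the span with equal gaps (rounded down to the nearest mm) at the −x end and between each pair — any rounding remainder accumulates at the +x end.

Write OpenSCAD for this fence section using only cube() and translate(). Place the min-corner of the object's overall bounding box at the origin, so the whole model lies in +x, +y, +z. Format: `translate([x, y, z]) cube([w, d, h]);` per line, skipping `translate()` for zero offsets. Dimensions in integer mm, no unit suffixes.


cube([97, 97, 1527]);
translate([2383, 0, 0]) cube([97, 97, 1527]);
translate([97, 0, 236]) cube([2286, 97, 64]);
translate([97, 0, 1270]) cube([2286, 97, 64]);
translate([192, 97, 67]) cube([61, 22, 1406]);
translate([348, 97, 67]) cube([61, 22, 1406]);
translate([504, 97, 67]) cube([61, 22, 1406]);
translate([660, 97, 67]) cube([61, 22, 1406]);
translate([816, 97, 67]) cube([61, 22, 1406]);
translate([972, 97, 67]) cube([61, 22, 1406]);
translate([1128, 97, 67]) cube([61, 22, 1406]);
translate([1284, 97, 67]) cube([61, 22, 1406]);
translate([1440, 97, 67]) cube([61, 22, 1406]);
translate([1596, 97, 67]) cube([61, 22, 1406]);
translate([1752, 97, 67]) cube([61, 22, 1406]);
translate([1908, 97, 67]) cube([61, 22, 1406]);
translate([2064, 97, 67]) cube([61, 22, 1406]);
translate([2220, 97, 67]) cube([61, 22, 1406]);
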